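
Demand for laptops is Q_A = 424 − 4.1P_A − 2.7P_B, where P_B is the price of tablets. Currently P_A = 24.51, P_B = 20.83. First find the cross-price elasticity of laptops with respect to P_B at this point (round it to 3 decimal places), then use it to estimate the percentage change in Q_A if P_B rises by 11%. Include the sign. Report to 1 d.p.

At P_A = 24.51, P_B = 20.83: Q_A = 267.268.
∂Q_A/∂P_B = -2.7.
ε = (∂Q_A/∂P_B)(P_B/Q_A) = -2.7000 × 20.83/267.268 ≈ -0.210.
%ΔQ_A ≈ ε × %ΔP_B = -0.210 × (11%) = -2.3%.

-2.3%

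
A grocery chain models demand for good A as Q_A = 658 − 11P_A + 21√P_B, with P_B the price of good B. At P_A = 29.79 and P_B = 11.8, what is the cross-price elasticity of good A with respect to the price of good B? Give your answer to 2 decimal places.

At P_A = 29.79 and P_B = 11.8: Q_A = 402.447.
∂Q_A/∂P_B = 21/(2√P_B) = 21/(2√11.8) = 3.0567.
ε = (∂Q_A/∂P_B)(P_B/Q_A) = 3.0567 × (11.8/402.447) ≈ 0.09.

0.09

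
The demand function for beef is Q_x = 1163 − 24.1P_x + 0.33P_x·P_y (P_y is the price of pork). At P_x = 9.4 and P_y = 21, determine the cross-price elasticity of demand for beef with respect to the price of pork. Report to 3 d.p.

At P_x = 9.4 and P_y = 21: Q_x = 1001.602.
∂Q_x/∂P_y = 0.33P_x = 0.33(9.4) = 3.1020.
ε = (∂Q_x/∂P_y)(P_y/Q_x) = 3.1020 × (21/1001.602) ≈ 0.065.

0.065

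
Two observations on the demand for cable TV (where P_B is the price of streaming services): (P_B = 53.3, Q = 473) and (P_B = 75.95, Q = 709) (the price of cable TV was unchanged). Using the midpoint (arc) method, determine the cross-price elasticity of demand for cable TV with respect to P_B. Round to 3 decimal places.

1.139

ΔQ_A = 709 − 473 = 236; ΔP_B = 75.95 − 53.3 = 22.65.
Midpoints: Q̄_A = 591.0, P̄_B = 64.62.
ε = (ΔQ_A/Q̄_A)/(ΔP_B/P̄_B) = (236/591.0)/(22.65/64.62) ≈ 1.139.
ε > 0: cable TV and streaming services are substitutes.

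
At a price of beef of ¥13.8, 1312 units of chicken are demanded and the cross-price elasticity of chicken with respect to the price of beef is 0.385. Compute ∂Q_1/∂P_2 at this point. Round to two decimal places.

36.60

ε = (∂Q_1/∂P_2)·(P_2/Q_1) ⇒ ∂Q_1/∂P_2 = ε·Q_1/P_2 = 0.385 × 1312/13.8 ≈ 36.60.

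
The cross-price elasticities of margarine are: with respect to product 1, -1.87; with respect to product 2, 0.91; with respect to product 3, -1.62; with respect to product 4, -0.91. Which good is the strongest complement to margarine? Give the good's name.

product 1

Complements have ε < 0. The most negative value is -1.87 (product 1).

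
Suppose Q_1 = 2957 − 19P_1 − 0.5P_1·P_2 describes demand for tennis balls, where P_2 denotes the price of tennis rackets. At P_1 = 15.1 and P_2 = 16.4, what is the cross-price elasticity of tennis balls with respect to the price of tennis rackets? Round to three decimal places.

-0.049

At P_1 = 15.1 and P_2 = 16.4: Q_1 = 2546.28.
∂Q_1/∂P_2 = -0.5P_1 = -0.5(15.1) = -7.5500.
ε = (∂Q_1/∂P_2)(P_2/Q_1) = -7.5500 × (16.4/2546.28) ≈ -0.049.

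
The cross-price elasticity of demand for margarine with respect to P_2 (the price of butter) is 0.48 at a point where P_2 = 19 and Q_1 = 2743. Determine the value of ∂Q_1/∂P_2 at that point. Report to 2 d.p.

69.30

ε = (∂Q_1/∂P_2)·(P_2/Q_1) ⇒ ∂Q_1/∂P_2 = ε·Q_1/P_2 = 0.48 × 2743/19 ≈ 69.30.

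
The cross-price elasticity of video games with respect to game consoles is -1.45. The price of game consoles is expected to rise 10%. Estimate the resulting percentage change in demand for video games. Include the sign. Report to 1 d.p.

-14.5%

%ΔQ ≈ ε × %ΔP of game consoles = -1.45 × (10%) = -14.5%.
Demand for video games falls by about 14.5%.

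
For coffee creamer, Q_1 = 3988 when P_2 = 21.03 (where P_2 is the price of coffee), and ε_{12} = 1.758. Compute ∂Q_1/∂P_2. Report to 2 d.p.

333.38

ε = (∂Q_1/∂P_2)·(P_2/Q_1) ⇒ ∂Q_1/∂P_2 = ε·Q_1/P_2 = 1.758 × 3988/21.03 ≈ 333.38.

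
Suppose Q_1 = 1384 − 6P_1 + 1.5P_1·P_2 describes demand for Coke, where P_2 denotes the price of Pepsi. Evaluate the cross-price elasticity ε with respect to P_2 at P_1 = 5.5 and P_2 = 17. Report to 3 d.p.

At P_1 = 5.5 and P_2 = 17: Q_1 = 1491.25.
∂Q_1/∂P_2 = 1.5P_1 = 1.5(5.5) = 8.2500.
ε = (∂Q_1/∂P_2)(P_2/Q_1) = 8.2500 × (17/1491.25) ≈ 0.094.

0.094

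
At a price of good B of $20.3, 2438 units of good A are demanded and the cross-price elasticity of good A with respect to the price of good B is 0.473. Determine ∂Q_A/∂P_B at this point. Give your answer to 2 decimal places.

ε = (∂Q_A/∂P_B)·(P_B/Q_A) ⇒ ∂Q_A/∂P_B = ε·Q_A/P_B = 0.473 × 2438/20.3 ≈ 56.81.

56.81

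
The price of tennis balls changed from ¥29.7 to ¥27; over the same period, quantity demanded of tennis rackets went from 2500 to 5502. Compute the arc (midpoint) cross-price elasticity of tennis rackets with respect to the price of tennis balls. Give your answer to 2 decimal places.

-7.88

ΔQ_A = 5502 − 2500 = 3002; ΔP_B = 27 − 29.7 = -2.7.
Midpoints: Q̄_A = 4001.0, P̄_B = 28.35.
ε = (ΔQ_A/Q̄_A)/(ΔP_B/P̄_B) = (3002/4001.0)/(-2.7/28.35) ≈ -7.88.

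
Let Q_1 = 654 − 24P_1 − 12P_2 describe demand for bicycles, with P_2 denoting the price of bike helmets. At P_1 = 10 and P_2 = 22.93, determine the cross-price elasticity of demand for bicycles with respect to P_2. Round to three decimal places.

-1.982

At P_1 = 10 and P_2 = 22.93: Q_1 = 138.84.
∂Q_1/∂P_2 = -12.
ε = (∂Q_1/∂P_2)(P_2/Q_1) = -12 × (22.93/138.84) ≈ -1.982.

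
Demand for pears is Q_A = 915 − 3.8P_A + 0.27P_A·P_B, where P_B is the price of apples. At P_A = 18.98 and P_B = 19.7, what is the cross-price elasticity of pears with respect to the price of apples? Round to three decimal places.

0.107

At P_A = 18.98 and P_B = 19.7: Q_A = 943.831.
∂Q_A/∂P_B = 0.27P_A = 0.27(18.98) = 5.1246.
ε = (∂Q_A/∂P_B)(P_B/Q_A) = 5.1246 × (19.7/943.831) ≈ 0.107.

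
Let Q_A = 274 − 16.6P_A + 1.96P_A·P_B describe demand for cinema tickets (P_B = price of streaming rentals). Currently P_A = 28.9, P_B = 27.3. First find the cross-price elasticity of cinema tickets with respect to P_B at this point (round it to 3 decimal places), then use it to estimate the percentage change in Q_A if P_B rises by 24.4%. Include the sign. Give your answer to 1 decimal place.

At P_A = 28.9, P_B = 27.3: Q_A = 1340.641.
∂Q_A/∂P_B = 1.96P_A = 56.6440.
ε = (∂Q_A/∂P_B)(P_B/Q_A) = 56.6440 × 27.3/1340.641 ≈ 1.153.
%ΔQ_A ≈ ε × %ΔP_B = 1.153 × (24.4%) = 28.1%.

28.1%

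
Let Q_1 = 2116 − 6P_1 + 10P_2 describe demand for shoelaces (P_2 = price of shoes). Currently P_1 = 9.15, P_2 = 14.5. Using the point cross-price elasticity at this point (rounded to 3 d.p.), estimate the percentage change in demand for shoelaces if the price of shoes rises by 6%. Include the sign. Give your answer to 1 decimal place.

At P_1 = 9.15, P_2 = 14.5: Q_1 = 2206.1.
∂Q_1/∂P_2 = 10.
ε = (∂Q_1/∂P_2)(P_2/Q_1) = 10.0000 × 14.5/2206.1 ≈ 0.066.
%ΔQ_1 ≈ ε × %ΔP_2 = 0.066 × (6%) = 0.4%.

0.4%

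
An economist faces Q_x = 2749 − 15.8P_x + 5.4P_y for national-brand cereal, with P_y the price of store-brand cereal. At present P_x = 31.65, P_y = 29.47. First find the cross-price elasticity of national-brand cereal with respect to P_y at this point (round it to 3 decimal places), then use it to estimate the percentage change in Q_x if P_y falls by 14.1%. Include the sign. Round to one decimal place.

At P_x = 31.65, P_y = 29.47: Q_x = 2408.068.
∂Q_x/∂P_y = 5.4.
ε = (∂Q_x/∂P_y)(P_y/Q_x) = 5.4000 × 29.47/2408.068 ≈ 0.066.
%ΔQ_x ≈ ε × %ΔP_y = 0.066 × (-14.1%) = -0.9%.

-0.9%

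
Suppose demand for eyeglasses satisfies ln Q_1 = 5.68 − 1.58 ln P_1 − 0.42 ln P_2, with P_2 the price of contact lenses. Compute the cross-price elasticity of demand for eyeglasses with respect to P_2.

In a log-linear (constant-elasticity) demand function, the coefficient on ln P_2 is the cross-price elasticity.
ε = -0.42. Negative, so eyeglasses and contact lenses are complements.

-0.42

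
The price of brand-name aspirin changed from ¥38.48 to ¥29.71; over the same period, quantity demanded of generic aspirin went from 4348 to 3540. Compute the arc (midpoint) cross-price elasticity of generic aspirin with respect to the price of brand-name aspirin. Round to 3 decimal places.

ΔQ_A = 3540 − 4348 = -808; ΔP_B = 29.71 − 38.48 = -8.77.
Midpoints: Q̄_A = 3944.0, P̄_B = 34.09.
ε = (ΔQ_A/Q̄_A)/(ΔP_B/P̄_B) = (-808/3944.0)/(-8.77/34.09) ≈ 0.796.
ε > 0: generic aspirin and brand-name aspirin are substitutes.

0.796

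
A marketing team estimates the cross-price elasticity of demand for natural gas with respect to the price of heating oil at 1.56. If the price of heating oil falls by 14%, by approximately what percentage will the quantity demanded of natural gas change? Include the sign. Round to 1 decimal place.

%ΔQ ≈ ε × %ΔP of heating oil = 1.56 × (-14%) = -21.8%.

-21.8%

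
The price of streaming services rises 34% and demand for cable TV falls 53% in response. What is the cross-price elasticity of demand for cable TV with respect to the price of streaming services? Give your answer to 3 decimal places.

ε = (%ΔQ of cable TV) / (%ΔP of streaming services) = (-53%) / (34%) ≈ -1.559.
Negative cross-price elasticity: complements.

-1.559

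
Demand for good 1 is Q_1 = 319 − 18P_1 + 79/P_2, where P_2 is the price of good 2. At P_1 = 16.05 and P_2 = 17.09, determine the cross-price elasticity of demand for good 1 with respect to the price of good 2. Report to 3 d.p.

At P_1 = 16.05 and P_2 = 17.09: Q_1 = 34.723.
∂Q_1/∂P_2 = −79/P_2² = -0.2705.
ε = (∂Q_1/∂P_2)(P_2/Q_1) = -0.2705 × (17.09/34.723) ≈ -0.133.

-0.133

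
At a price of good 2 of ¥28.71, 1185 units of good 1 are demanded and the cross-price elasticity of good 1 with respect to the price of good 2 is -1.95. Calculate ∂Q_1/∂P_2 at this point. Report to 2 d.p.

-80.49

ε = (∂Q_1/∂P_2)·(P_2/Q_1) ⇒ ∂Q_1/∂P_2 = ε·Q_1/P_2 = -1.95 × 1185/28.71 ≈ -80.49.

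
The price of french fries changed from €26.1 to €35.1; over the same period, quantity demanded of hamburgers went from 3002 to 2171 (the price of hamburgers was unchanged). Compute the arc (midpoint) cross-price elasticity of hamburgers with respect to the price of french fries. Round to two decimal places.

ΔQ_A = 2171 − 3002 = -831; ΔP_B = 35.1 − 26.1 = 9.
Midpoints: Q̄_A = 2586.5, P̄_B = 30.60.
ε = (ΔQ_A/Q̄_A)/(ΔP_B/P̄_B) = (-831/2586.5)/(9/30.60) ≈ -1.09.

-1.09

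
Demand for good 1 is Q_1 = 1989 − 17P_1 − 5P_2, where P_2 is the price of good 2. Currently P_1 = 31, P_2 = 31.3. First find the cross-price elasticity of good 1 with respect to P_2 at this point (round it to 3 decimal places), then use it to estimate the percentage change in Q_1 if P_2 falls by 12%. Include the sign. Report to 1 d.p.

At P_1 = 31, P_2 = 31.3: Q_1 = 1305.5.
∂Q_1/∂P_2 = -5.
ε = (∂Q_1/∂P_2)(P_2/Q_1) = -5.0000 × 31.3/1305.5 ≈ -0.120.
%ΔQ_1 ≈ ε × %ΔP_2 = -0.120 × (-12%) = 1.4%.

1.4%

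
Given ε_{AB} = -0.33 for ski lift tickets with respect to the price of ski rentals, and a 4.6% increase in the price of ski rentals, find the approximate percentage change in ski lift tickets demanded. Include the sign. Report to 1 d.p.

-1.5%

%ΔQ ≈ ε × %ΔP of ski rentals = -0.33 × (4.6%) = -1.5%.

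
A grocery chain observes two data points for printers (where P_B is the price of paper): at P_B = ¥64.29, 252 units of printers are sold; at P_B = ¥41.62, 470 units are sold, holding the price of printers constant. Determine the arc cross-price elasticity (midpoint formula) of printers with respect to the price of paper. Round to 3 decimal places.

ΔQ_A = 470 − 252 = 218; ΔP_B = 41.62 − 64.29 = -22.67.
Midpoints: Q̄_A = 361.0, P̄_B = 52.95.
ε = (ΔQ_A/Q̄_A)/(ΔP_B/P̄_B) = (218/361.0)/(-22.67/52.95) ≈ -1.411.

-1.411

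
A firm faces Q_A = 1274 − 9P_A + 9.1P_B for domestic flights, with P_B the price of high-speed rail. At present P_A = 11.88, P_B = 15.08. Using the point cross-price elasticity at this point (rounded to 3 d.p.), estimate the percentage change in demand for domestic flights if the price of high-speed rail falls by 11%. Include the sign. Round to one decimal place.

At P_A = 11.88, P_B = 15.08: Q_A = 1304.308.
∂Q_A/∂P_B = 9.1.
ε = (∂Q_A/∂P_B)(P_B/Q_A) = 9.1000 × 15.08/1304.308 ≈ 0.105.
%ΔQ_A ≈ ε × %ΔP_B = 0.105 × (-11%) = -1.2%.

-1.2%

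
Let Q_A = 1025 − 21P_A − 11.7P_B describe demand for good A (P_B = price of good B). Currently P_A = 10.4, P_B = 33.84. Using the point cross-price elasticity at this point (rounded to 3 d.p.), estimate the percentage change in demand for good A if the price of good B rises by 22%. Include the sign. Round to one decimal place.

At P_A = 10.4, P_B = 33.84: Q_A = 410.672.
∂Q_A/∂P_B = -11.7.
ε = (∂Q_A/∂P_B)(P_B/Q_A) = -11.7000 × 33.84/410.672 ≈ -0.964.
%ΔQ_A ≈ ε × %ΔP_B = -0.964 × (22%) = -21.2%.

-21.2%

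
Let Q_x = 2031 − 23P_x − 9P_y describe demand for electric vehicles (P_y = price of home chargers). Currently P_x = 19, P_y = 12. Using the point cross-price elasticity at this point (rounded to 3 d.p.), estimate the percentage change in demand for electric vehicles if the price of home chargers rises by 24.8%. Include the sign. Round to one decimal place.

-1.8%

At P_x = 19, P_y = 12: Q_x = 1486.
∂Q_x/∂P_y = -9.
ε = (∂Q_x/∂P_y)(P_y/Q_x) = -9.0000 × 12/1486 ≈ -0.073.
%ΔQ_x ≈ ε × %ΔP_y = -0.073 × (24.8%) = -1.8%.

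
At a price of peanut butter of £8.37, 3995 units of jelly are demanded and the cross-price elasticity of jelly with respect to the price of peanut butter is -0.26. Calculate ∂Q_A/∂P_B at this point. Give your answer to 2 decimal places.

-124.10

ε = (∂Q_A/∂P_B)·(P_B/Q_A) ⇒ ∂Q_A/∂P_B = ε·Q_A/P_B = -0.26 × 3995/8.37 ≈ -124.10.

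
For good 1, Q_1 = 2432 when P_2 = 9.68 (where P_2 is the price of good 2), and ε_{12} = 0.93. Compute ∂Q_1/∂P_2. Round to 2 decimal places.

ε = (∂Q_1/∂P_2)·(P_2/Q_1) ⇒ ∂Q_1/∂P_2 = ε·Q_1/P_2 = 0.93 × 2432/9.68 ≈ 233.65.

233.65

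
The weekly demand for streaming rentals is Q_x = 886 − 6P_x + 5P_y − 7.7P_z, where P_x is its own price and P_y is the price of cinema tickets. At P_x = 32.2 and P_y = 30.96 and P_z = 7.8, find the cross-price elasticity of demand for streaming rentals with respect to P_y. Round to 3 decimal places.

At P_x = 32.2 and P_y = 30.96 and P_z = 7.8: Q_x = 787.54.
∂Q_x/∂P_y = 5.
ε = (∂Q_x/∂P_y)(P_y/Q_x) = 5 × (30.96/787.54) ≈ 0.197.
Since ε > 0, streaming rentals and cinema tickets are substitutes.

0.197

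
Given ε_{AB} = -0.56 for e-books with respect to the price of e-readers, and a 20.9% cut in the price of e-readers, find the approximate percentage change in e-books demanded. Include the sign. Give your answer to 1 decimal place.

%ΔQ ≈ ε × %ΔP of e-readers = -0.56 × (-20.9%) = 11.7%.

11.7%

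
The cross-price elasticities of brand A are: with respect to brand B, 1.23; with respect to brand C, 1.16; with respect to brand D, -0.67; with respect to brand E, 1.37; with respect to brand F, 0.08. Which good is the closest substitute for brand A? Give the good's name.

Substitutes have ε > 0. Among the positive values, 1.37 (brand E) is largest.

brand E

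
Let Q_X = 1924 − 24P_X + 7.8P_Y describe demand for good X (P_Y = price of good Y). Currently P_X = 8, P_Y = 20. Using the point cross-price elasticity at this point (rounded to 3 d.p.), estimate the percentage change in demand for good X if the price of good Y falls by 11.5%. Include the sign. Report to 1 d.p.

At P_X = 8, P_Y = 20: Q_X = 1888.
∂Q_X/∂P_Y = 7.8.
ε = (∂Q_X/∂P_Y)(P_Y/Q_X) = 7.8000 × 20/1888 ≈ 0.083.
%ΔQ_X ≈ ε × %ΔP_Y = 0.083 × (-11.5%) = -1.0%.

-1.0%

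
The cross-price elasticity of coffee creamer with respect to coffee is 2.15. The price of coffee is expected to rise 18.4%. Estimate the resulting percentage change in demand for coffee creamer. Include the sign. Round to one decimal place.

%ΔQ ≈ ε × %ΔP of coffee = 2.15 × (18.4%) = 39.6%.
Demand for coffee creamer rises by about 39.6%.

39.6%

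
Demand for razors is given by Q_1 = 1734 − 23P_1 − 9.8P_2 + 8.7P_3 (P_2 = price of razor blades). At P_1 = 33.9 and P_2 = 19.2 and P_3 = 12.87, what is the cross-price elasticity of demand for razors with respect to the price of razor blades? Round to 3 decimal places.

At P_1 = 33.9 and P_2 = 19.2 and P_3 = 12.87: Q_1 = 878.109.
∂Q_1/∂P_2 = -9.8.
ε = (∂Q_1/∂P_2)(P_2/Q_1) = -9.8 × (19.2/878.109) ≈ -0.214.

-0.214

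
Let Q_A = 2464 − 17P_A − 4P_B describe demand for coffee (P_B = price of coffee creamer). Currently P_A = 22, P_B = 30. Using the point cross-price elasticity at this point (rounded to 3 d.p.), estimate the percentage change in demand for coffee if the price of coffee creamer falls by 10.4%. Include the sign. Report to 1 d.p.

0.6%

At P_A = 22, P_B = 30: Q_A = 1970.
∂Q_A/∂P_B = -4.
ε = (∂Q_A/∂P_B)(P_B/Q_A) = -4.0000 × 30/1970 ≈ -0.061.
%ΔQ_A ≈ ε × %ΔP_B = -0.061 × (-10.4%) = 0.6%.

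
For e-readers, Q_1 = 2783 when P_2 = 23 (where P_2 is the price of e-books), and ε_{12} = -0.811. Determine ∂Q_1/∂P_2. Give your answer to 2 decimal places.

-98.13

ε = (∂Q_1/∂P_2)·(P_2/Q_1) ⇒ ∂Q_1/∂P_2 = ε·Q_1/P_2 = -0.811 × 2783/23 ≈ -98.13.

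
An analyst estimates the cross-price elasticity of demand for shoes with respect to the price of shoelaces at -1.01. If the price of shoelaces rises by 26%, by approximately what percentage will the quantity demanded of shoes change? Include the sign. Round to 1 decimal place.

%ΔQ ≈ ε × %ΔP of shoelaces = -1.01 × (26%) = -26.3%.

-26.3%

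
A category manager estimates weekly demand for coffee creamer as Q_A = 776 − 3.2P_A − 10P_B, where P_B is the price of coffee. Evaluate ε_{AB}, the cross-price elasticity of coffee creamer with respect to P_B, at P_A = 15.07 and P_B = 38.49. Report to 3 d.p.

-1.123

At P_A = 15.07 and P_B = 38.49: Q_A = 342.876.
∂Q_A/∂P_B = -10.
ε = (∂Q_A/∂P_B)(P_B/Q_A) = -10 × (38.49/342.876) ≈ -1.123.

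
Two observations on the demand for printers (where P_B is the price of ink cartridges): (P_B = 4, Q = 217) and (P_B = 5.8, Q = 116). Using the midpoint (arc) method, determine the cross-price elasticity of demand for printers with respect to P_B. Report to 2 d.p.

ΔQ_A = 116 − 217 = -101; ΔP_B = 5.8 − 4 = 1.8.
Midpoints: Q̄_A = 166.5, P̄_B = 4.90.
ε = (ΔQ_A/Q̄_A)/(ΔP_B/P̄_B) = (-101/166.5)/(1.8/4.90) ≈ -1.65.
ε < 0: printers and ink cartridges are complements.

-1.65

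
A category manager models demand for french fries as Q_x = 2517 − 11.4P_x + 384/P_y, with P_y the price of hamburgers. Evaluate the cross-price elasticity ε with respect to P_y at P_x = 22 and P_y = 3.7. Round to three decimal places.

At P_x = 22 and P_y = 3.7: Q_x = 2369.984.
∂Q_x/∂P_y = −384/P_y² = -28.0497.
ε = (∂Q_x/∂P_y)(P_y/Q_x) = -28.0497 × (3.7/2369.984) ≈ -0.044.

-0.044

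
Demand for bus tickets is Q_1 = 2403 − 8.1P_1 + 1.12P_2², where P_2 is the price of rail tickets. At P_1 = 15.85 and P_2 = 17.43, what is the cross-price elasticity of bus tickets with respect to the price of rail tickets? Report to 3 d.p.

0.260

At P_1 = 15.85 and P_2 = 17.43: Q_1 = 2614.876.
∂Q_1/∂P_2 = 2.24P_2 = 2.24(17.43) = 39.0432.
ε = (∂Q_1/∂P_2)(P_2/Q_1) = 39.0432 × (17.43/2614.876) ≈ 0.260.
ε > 0: substitutes.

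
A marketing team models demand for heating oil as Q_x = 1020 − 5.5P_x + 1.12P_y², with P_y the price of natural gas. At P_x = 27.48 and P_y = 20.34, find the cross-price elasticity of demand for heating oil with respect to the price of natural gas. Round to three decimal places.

0.696

At P_x = 27.48 and P_y = 20.34: Q_x = 1332.221.
∂Q_x/∂P_y = 2.24P_y = 2.24(20.34) = 45.5616.
ε = (∂Q_x/∂P_y)(P_y/Q_x) = 45.5616 × (20.34/1332.221) ≈ 0.696.
ε > 0: substitutes.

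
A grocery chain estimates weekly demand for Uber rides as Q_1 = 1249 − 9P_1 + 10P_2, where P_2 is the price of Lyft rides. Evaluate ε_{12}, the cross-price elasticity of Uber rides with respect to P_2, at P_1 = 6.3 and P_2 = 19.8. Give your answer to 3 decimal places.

0.142

At P_1 = 6.3 and P_2 = 19.8: Q_1 = 1390.3.
∂Q_1/∂P_2 = 10.
ε = (∂Q_1/∂P_2)(P_2/Q_1) = 10 × (19.8/1390.3) ≈ 0.142.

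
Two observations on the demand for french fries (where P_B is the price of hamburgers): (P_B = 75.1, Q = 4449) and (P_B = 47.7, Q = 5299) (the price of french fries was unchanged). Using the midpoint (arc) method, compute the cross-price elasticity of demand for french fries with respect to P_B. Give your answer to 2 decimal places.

ΔQ_A = 5299 − 4449 = 850; ΔP_B = 47.7 − 75.1 = -27.4.
Midpoints: Q̄_A = 4874.0, P̄_B = 61.40.
ε = (ΔQ_A/Q̄_A)/(ΔP_B/P̄_B) = (850/4874.0)/(-27.4/61.40) ≈ -0.39.
ε < 0: french fries and hamburgers are complements.

-0.39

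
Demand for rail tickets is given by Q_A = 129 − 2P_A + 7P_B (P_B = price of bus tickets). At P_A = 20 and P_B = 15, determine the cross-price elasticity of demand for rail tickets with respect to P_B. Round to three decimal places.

0.541

At P_A = 20 and P_B = 15: Q_A = 194.
∂Q_A/∂P_B = 7.
ε = (∂Q_A/∂P_B)(P_B/Q_A) = 7 × (15/194) ≈ 0.541.
Since ε > 0, rail tickets and bus tickets are substitutes.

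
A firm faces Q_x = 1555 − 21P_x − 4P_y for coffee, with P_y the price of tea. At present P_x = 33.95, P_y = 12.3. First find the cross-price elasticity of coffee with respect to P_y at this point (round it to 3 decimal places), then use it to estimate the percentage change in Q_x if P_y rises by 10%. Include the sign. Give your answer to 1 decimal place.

At P_x = 33.95, P_y = 12.3: Q_x = 792.85.
∂Q_x/∂P_y = -4.
ε = (∂Q_x/∂P_y)(P_y/Q_x) = -4.0000 × 12.3/792.85 ≈ -0.062.
%ΔQ_x ≈ ε × %ΔP_y = -0.062 × (10%) = -0.6%.

-0.6%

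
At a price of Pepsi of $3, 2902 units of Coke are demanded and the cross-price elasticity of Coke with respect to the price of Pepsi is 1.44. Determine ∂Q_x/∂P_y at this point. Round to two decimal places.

ε = (∂Q_x/∂P_y)·(P_y/Q_x) ⇒ ∂Q_x/∂P_y = ε·Q_x/P_y = 1.44 × 2902/3 ≈ 1392.96.

1392.96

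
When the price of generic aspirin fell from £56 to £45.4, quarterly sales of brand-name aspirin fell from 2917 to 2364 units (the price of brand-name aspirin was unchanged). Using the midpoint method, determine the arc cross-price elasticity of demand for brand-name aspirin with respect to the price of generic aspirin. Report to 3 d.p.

ΔQ_A = 2364 − 2917 = -553; ΔP_B = 45.4 − 56 = -10.6.
Midpoints: Q̄_A = 2640.5, P̄_B = 50.70.
ε = (ΔQ_A/Q̄_A)/(ΔP_B/P̄_B) = (-553/2640.5)/(-10.6/50.70) ≈ 1.002.

1.002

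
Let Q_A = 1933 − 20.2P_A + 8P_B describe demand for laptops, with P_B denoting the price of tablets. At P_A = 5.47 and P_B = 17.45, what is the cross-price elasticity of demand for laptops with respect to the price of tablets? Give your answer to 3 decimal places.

At P_A = 5.47 and P_B = 17.45: Q_A = 1962.106.
∂Q_A/∂P_B = 8.
ε = (∂Q_A/∂P_B)(P_B/Q_A) = 8 × (17.45/1962.106) ≈ 0.071.

0.071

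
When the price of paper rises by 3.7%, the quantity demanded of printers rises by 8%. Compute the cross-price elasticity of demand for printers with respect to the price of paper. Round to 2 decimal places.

ε = (%ΔQ of printers) / (%ΔP of paper) = (8%) / (3.7%) ≈ 2.16.

2.16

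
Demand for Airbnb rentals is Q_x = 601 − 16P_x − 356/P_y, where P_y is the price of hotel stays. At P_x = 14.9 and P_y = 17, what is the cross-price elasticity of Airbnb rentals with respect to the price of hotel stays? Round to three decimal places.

At P_x = 14.9 and P_y = 17: Q_x = 341.659.
∂Q_x/∂P_y = 356/P_y² = 1.2318.
ε = (∂Q_x/∂P_y)(P_y/Q_x) = 1.2318 × (17/341.659) ≈ 0.061.

0.061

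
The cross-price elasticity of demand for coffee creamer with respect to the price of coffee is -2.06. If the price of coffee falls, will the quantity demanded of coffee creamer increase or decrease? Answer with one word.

increase

ε < 0 and the price of coffee falls, so the quantity of coffee creamer moves in the opposite direction: it increases.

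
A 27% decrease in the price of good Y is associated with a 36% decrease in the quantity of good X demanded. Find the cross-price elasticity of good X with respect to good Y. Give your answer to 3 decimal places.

1.333

ε = (%ΔQ of good X) / (%ΔP of good Y) = (-36%) / (-27%) ≈ 1.333.
Positive cross-price elasticity: substitutes.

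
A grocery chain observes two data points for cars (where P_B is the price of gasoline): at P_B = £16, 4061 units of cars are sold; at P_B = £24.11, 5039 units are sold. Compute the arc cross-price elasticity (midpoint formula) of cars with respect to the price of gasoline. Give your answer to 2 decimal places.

ΔQ_A = 5039 − 4061 = 978; ΔP_B = 24.11 − 16 = 8.11.
Midpoints: Q̄_A = 4550.0, P̄_B = 20.05.
ε = (ΔQ_A/Q̄_A)/(ΔP_B/P̄_B) = (978/4550.0)/(8.11/20.05) ≈ 0.53.
ε > 0: cars and gasoline are substitutes.

0.53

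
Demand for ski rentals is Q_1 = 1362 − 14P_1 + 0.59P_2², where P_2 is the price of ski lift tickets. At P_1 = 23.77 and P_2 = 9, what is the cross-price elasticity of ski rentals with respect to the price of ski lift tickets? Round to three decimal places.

At P_1 = 23.77 and P_2 = 9: Q_1 = 1077.01.
∂Q_1/∂P_2 = 1.18P_2 = 1.18(9) = 10.6200.
ε = (∂Q_1/∂P_2)(P_2/Q_1) = 10.6200 × (9/1077.01) ≈ 0.089.
ε > 0: substitutes.

0.089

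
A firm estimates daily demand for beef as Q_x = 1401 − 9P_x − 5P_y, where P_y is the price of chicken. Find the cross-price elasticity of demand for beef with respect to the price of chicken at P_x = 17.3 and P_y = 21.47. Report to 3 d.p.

-0.094

At P_x = 17.3 and P_y = 21.47: Q_x = 1137.95.
∂Q_x/∂P_y = -5.
ε = (∂Q_x/∂P_y)(P_y/Q_x) = -5 × (21.47/1137.95) ≈ -0.094.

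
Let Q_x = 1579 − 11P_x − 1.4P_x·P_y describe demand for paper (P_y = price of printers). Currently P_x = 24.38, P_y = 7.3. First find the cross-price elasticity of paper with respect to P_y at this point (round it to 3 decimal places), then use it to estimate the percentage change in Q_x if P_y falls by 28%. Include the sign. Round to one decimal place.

At P_x = 24.38, P_y = 7.3: Q_x = 1061.656.
∂Q_x/∂P_y = -1.4P_x = -34.1320.
ε = (∂Q_x/∂P_y)(P_y/Q_x) = -34.1320 × 7.3/1061.656 ≈ -0.235.
%ΔQ_x ≈ ε × %ΔP_y = -0.235 × (-28%) = 6.6%.

6.6%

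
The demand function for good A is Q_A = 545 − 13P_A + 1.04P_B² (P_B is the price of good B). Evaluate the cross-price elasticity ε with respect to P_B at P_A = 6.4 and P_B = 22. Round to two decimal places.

1.04

At P_A = 6.4 and P_B = 22: Q_A = 965.16.
∂Q_A/∂P_B = 2.08P_B = 2.08(22) = 45.7600.
ε = (∂Q_A/∂P_B)(P_B/Q_A) = 45.7600 × (22/965.16) ≈ 1.04.
ε > 0: substitutes.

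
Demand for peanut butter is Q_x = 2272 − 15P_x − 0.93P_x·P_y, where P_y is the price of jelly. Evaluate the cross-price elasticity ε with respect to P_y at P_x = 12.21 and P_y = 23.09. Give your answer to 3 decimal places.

At P_x = 12.21 and P_y = 23.09: Q_x = 1826.656.
∂Q_x/∂P_y = -0.93P_x = -0.93(12.21) = -11.3553.
ε = (∂Q_x/∂P_y)(P_y/Q_x) = -11.3553 × (23.09/1826.656) ≈ -0.144.

-0.144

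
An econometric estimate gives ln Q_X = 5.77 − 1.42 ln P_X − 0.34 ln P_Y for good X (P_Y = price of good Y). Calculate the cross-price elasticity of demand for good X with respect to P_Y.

In a log-linear (constant-elasticity) demand function, the coefficient on ln P_Y is the cross-price elasticity.
ε = -0.34. Negative, so good X and good Y are complements.

-0.34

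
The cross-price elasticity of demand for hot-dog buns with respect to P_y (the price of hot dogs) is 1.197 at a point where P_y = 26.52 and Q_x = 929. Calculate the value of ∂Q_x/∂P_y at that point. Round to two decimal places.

ε = (∂Q_x/∂P_y)·(P_y/Q_x) ⇒ ∂Q_x/∂P_y = ε·Q_x/P_y = 1.197 × 929/26.52 ≈ 41.93.

41.93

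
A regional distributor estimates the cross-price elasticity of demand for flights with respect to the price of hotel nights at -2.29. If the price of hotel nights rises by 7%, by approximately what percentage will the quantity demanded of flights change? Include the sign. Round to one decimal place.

-16.0%

%ΔQ ≈ ε × %ΔP of hotel nights = -2.29 × (7%) = -16.0%.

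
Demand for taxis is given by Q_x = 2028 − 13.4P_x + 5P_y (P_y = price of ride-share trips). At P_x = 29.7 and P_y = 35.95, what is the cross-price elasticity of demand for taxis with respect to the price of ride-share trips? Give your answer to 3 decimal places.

At P_x = 29.7 and P_y = 35.95: Q_x = 1809.77.
∂Q_x/∂P_y = 5.
ε = (∂Q_x/∂P_y)(P_y/Q_x) = 5 × (35.95/1809.77) ≈ 0.099.

0.099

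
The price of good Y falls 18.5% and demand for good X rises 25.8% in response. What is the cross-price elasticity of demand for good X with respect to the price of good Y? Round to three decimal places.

ε = (%ΔQ of good X) / (%ΔP of good Y) = (25.8%) / (-18.5%) ≈ -1.395.

-1.395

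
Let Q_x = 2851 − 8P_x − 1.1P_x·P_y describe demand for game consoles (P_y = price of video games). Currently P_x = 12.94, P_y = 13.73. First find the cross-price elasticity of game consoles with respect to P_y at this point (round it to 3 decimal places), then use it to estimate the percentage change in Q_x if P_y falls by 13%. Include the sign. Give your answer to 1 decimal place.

At P_x = 12.94, P_y = 13.73: Q_x = 2552.047.
∂Q_x/∂P_y = -1.1P_x = -14.2340.
ε = (∂Q_x/∂P_y)(P_y/Q_x) = -14.2340 × 13.73/2552.047 ≈ -0.077.
%ΔQ_x ≈ ε × %ΔP_y = -0.077 × (-13%) = 1.0%.

1.0%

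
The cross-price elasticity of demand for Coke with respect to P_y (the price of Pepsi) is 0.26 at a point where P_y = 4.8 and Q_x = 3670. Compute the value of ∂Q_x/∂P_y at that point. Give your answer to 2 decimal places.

198.79

ε = (∂Q_x/∂P_y)·(P_y/Q_x) ⇒ ∂Q_x/∂P_y = ε·Q_x/P_y = 0.26 × 3670/4.8 ≈ 198.79.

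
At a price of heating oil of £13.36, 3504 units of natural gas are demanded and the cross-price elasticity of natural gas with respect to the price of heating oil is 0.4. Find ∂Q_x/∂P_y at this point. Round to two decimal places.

104.91

ε = (∂Q_x/∂P_y)·(P_y/Q_x) ⇒ ∂Q_x/∂P_y = ε·Q_x/P_y = 0.4 × 3504/13.36 ≈ 104.91.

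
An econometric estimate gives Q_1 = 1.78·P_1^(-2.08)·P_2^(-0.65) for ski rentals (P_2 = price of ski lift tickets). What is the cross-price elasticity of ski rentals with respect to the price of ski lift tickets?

-0.65

In a log-linear (constant-elasticity) demand function, the coefficient on the exponent of P_2 is the cross-price elasticity.
ε = -0.65. Negative, so ski rentals and ski lift tickets are complements.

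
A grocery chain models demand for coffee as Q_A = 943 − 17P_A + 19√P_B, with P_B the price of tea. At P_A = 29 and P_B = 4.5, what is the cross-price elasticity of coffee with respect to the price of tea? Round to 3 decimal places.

At P_A = 29 and P_B = 4.5: Q_A = 490.305.
∂Q_A/∂P_B = 19/(2√P_B) = 19/(2√4.5) = 4.4783.
ε = (∂Q_A/∂P_B)(P_B/Q_A) = 4.4783 × (4.5/490.305) ≈ 0.041.
ε > 0: substitutes.

0.041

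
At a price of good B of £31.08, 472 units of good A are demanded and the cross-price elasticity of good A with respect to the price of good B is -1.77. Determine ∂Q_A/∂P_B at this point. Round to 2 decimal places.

ε = (∂Q_A/∂P_B)·(P_B/Q_A) ⇒ ∂Q_A/∂P_B = ε·Q_A/P_B = -1.77 × 472/31.08 ≈ -26.88.

-26.88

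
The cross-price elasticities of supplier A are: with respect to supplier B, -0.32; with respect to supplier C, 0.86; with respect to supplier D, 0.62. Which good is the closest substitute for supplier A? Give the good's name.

supplier C

Substitutes have ε > 0. Among the positive values, 0.86 (supplier C) is largest.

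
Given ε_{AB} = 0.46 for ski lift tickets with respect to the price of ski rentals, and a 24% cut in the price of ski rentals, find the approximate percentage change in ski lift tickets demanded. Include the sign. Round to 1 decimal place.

%ΔQ ≈ ε × %ΔP of ski rentals = 0.46 × (-24%) = -11.0%.

-11.0%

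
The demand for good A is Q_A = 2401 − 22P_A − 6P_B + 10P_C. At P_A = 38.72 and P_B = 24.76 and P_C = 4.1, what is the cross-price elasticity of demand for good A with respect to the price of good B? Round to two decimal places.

-0.10

At P_A = 38.72 and P_B = 24.76 and P_C = 4.1: Q_A = 1441.6.
∂Q_A/∂P_B = -6.
ε = (∂Q_A/∂P_B)(P_B/Q_A) = -6 × (24.76/1441.6) ≈ -0.10.
Since ε < 0, good A and good B are complements.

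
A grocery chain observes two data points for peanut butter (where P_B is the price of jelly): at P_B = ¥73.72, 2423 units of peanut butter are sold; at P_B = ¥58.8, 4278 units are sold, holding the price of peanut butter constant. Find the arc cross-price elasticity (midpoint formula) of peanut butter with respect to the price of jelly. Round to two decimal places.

ΔQ_A = 4278 − 2423 = 1855; ΔP_B = 58.8 − 73.72 = -14.92.
Midpoints: Q̄_A = 3350.5, P̄_B = 66.26.
ε = (ΔQ_A/Q̄_A)/(ΔP_B/P̄_B) = (1855/3350.5)/(-14.92/66.26) ≈ -2.46.

-2.46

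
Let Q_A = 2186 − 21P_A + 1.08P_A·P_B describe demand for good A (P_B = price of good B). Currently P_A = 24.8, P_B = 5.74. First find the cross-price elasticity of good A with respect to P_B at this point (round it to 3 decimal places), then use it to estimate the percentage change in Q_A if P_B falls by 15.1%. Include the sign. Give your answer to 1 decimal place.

-1.3%

At P_A = 24.8, P_B = 5.74: Q_A = 1818.940.
∂Q_A/∂P_B = 1.08P_A = 26.7840.
ε = (∂Q_A/∂P_B)(P_B/Q_A) = 26.7840 × 5.74/1818.940 ≈ 0.085.
%ΔQ_A ≈ ε × %ΔP_B = 0.085 × (-15.1%) = -1.3%.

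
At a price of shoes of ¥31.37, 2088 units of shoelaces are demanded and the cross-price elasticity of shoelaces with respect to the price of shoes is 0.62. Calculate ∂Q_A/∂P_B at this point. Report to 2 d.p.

41.27

ε = (∂Q_A/∂P_B)·(P_B/Q_A) ⇒ ∂Q_A/∂P_B = ε·Q_A/P_B = 0.62 × 2088/31.37 ≈ 41.27.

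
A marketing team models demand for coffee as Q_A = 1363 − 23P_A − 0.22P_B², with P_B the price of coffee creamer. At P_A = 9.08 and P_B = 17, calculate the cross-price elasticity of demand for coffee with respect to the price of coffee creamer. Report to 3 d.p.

At P_A = 9.08 and P_B = 17: Q_A = 1090.58.
∂Q_A/∂P_B = -0.44P_B = -0.44(17) = -7.4800.
ε = (∂Q_A/∂P_B)(P_B/Q_A) = -7.4800 × (17/1090.58) ≈ -0.117.

-0.117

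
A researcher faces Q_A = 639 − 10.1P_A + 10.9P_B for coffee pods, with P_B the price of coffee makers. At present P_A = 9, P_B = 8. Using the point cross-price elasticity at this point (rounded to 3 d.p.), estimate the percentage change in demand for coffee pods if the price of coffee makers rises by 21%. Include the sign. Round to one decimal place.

2.9%

At P_A = 9, P_B = 8: Q_A = 635.3.
∂Q_A/∂P_B = 10.9.
ε = (∂Q_A/∂P_B)(P_B/Q_A) = 10.9000 × 8/635.3 ≈ 0.137.
%ΔQ_A ≈ ε × %ΔP_B = 0.137 × (21%) = 2.9%.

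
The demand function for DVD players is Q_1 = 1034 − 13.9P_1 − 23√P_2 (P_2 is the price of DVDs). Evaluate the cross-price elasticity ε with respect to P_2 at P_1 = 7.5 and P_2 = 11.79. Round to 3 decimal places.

At P_1 = 7.5 and P_2 = 11.79: Q_1 = 850.776.
∂Q_1/∂P_2 = -23/(2√P_2) = -23/(2√11.79) = -3.3492.
ε = (∂Q_1/∂P_2)(P_2/Q_1) = -3.3492 × (11.79/850.776) ≈ -0.046.
ε < 0: complements.

-0.046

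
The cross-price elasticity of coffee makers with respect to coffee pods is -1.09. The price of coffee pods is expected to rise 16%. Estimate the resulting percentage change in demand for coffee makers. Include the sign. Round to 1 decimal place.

-17.4%

%ΔQ ≈ ε × %ΔP of coffee pods = -1.09 × (16%) = -17.4%.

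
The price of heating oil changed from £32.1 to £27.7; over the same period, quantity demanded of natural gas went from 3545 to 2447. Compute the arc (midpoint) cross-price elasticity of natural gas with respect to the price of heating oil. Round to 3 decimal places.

ΔQ_A = 2447 − 3545 = -1098; ΔP_B = 27.7 − 32.1 = -4.4.
Midpoints: Q̄_A = 2996.0, P̄_B = 29.90.
ε = (ΔQ_A/Q̄_A)/(ΔP_B/P̄_B) = (-1098/2996.0)/(-4.4/29.90) ≈ 2.490.

2.490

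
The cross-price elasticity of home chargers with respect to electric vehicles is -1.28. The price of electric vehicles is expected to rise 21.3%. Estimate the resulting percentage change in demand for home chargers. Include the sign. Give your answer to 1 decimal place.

-27.3%

%ΔQ ≈ ε × %ΔP of electric vehicles = -1.28 × (21.3%) = -27.3%.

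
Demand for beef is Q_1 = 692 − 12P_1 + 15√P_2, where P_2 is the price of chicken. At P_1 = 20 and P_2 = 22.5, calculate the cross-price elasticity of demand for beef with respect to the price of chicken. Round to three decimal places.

0.068

At P_1 = 20 and P_2 = 22.5: Q_1 = 523.151.
∂Q_1/∂P_2 = 15/(2√P_2) = 15/(2√22.5) = 1.5811.
ε = (∂Q_1/∂P_2)(P_2/Q_1) = 1.5811 × (22.5/523.151) ≈ 0.068.
ε > 0: substitutes.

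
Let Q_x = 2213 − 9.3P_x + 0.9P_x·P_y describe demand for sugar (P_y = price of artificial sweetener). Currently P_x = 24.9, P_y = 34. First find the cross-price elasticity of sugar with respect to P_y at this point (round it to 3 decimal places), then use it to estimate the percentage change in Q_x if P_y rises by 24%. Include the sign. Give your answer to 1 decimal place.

At P_x = 24.9, P_y = 34: Q_x = 2743.37.
∂Q_x/∂P_y = 0.9P_x = 22.4100.
ε = (∂Q_x/∂P_y)(P_y/Q_x) = 22.4100 × 34/2743.37 ≈ 0.278.
%ΔQ_x ≈ ε × %ΔP_y = 0.278 × (24%) = 6.7%.

6.7%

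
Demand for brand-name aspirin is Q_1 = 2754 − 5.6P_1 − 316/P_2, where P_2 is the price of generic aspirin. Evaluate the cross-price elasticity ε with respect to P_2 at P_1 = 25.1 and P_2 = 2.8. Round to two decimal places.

0.05

At P_1 = 25.1 and P_2 = 2.8: Q_1 = 2500.583.
∂Q_1/∂P_2 = 316/P_2² = 40.3061.
ε = (∂Q_1/∂P_2)(P_2/Q_1) = 40.3061 × (2.8/2500.583) ≈ 0.05.
ε > 0: substitutes.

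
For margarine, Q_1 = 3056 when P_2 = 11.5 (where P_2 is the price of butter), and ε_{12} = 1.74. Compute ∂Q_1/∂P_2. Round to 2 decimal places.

ε = (∂Q_1/∂P_2)·(P_2/Q_1) ⇒ ∂Q_1/∂P_2 = ε·Q_1/P_2 = 1.74 × 3056/11.5 ≈ 462.39.

462.39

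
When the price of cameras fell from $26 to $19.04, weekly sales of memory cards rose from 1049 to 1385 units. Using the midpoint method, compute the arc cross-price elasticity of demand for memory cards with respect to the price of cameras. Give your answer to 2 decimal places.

ΔQ_A = 1385 − 1049 = 336; ΔP_B = 19.04 − 26 = -6.96.
Midpoints: Q̄_A = 1217.0, P̄_B = 22.52.
ε = (ΔQ_A/Q̄_A)/(ΔP_B/P̄_B) = (336/1217.0)/(-6.96/22.52) ≈ -0.89.
ε < 0: memory cards and cameras are complements.

-0.89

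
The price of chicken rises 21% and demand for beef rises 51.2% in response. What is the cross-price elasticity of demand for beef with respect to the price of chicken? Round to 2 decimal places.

2.44

ε = (%ΔQ of beef) / (%ΔP of chicken) = (51.2%) / (21%) ≈ 2.44.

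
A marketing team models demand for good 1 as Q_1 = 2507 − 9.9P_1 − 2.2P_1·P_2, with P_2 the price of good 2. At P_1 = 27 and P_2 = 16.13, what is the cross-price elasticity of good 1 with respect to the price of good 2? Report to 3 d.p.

-0.748

At P_1 = 27 and P_2 = 16.13: Q_1 = 1281.578.
∂Q_1/∂P_2 = -2.2P_1 = -2.2(27) = -59.4000.
ε = (∂Q_1/∂P_2)(P_2/Q_1) = -59.4000 × (16.13/1281.578) ≈ -0.748.
ε < 0: complements.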